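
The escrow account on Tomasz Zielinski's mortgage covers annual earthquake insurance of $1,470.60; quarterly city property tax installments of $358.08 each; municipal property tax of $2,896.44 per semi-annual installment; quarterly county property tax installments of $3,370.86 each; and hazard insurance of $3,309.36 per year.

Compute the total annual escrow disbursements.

Earthquake insurance — $1,470.60/yr
City property tax — $358.08 × 4 = $1,432.32/yr
Municipal property tax — $2,896.44 × 2 = $5,792.88/yr
County property tax — $3,370.86 × 4 = $13,483.44/yr
Hazard insurance — $3,309.36/yr
Yearly total = $25,488.60

$25,488.60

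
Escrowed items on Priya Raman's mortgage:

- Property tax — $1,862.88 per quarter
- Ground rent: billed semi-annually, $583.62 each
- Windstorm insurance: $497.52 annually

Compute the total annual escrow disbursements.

$9,116.28

Property tax = $1,862.88 × 4 = $7,451.52 annually
Ground rent = $583.62 × 2 = $1,167.24 annually
Windstorm insurance = $497.52 annually
Yearly total = $7,451.52 + $1,167.24 + $497.52 = $9,116.28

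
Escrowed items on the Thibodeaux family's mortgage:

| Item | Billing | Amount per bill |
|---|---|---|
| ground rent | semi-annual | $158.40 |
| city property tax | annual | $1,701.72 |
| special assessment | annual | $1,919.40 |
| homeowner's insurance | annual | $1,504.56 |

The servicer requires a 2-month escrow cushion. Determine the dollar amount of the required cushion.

$907.08

Ground rent: $158.40 × 2 = $316.80
City property tax: $1,701.72
Special assessment: $1,919.40
Homeowner's insurance: $1,504.56
Total annual escrow = $5,442.48
Per month = $5,442.48 ÷ 12 = $453.54
Reserve = 2 × $453.54 = $907.08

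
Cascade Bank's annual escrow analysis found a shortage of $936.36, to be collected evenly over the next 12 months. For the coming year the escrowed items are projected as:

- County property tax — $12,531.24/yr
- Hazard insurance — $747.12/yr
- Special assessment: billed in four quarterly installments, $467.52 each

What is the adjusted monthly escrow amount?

$1,340.40

County property tax — $12,531.24/yr
Hazard insurance — $747.12/yr
Special assessment — $467.52 × 4 = $1,870.08/yr
Total per year = $15,148.44
Base monthly escrow = $15,148.44 / 12 = $1,262.37
Monthly shortage recovery: $936.36 ÷ 12 = $78.03
Adjusted monthly = $1,262.37 + $78.03 = $1,340.40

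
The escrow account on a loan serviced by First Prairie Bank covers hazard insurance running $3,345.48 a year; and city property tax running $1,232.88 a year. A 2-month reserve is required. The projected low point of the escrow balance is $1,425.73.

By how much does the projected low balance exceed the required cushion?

$662.67

Hazard insurance: $3,345.48/yr
City property tax: $1,232.88/yr
Yearly total = $3,345.48 + $1,232.88 = $4,578.36
Monthly = $4,578.36 / 12 = $381.53
Required cushion = 2 × $381.53 = $763.06
Excess over cushion: $1,425.73 − $763.06 = $662.67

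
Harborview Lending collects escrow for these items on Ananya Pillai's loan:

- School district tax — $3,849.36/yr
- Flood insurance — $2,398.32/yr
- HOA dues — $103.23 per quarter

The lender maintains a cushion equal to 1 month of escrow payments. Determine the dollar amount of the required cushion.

$555.05

School district tax: $3,849.36 annually
Flood insurance: $2,398.32 annually
HOA dues: $103.23 × 4 = $412.92 annually
Total annual escrow = $6,660.60
Per month = $6,660.60 ÷ 12 = $555.05
Cushion = 1 × $555.05 = $555.05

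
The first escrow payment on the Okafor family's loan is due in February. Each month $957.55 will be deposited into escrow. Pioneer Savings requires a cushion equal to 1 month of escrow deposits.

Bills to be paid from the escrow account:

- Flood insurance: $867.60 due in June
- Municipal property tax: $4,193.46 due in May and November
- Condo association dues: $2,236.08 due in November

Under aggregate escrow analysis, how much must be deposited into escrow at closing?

Cushion = 1 × $957.55 = $957.55
Trial balance (start $0, +$957.55 each month, − disbursements):
  Feb: +$957.55 → $957.55
  Mar: +$957.55 → $1,915.10
  Apr: +$957.55 → $2,872.65
  May: +$957.55 − $4,193.46 → -$363.26
  Jun: +$957.55 − $867.60 → -$273.31
  Jul: +$957.55 → $684.24
  Aug: +$957.55 → $1,641.79
  Sep: +$957.55 → $2,599.34
  Oct: +$957.55 → $3,556.89
  Nov: +$957.55 − $6,429.54 → -$1,915.10
  Dec: +$957.55 → -$957.55
  Jan: +$957.55 → $0.00
Lowest trial balance = -$1,915.10 (Nov)
Initial deposit = cushion − low point = $957.55 − (-$1,915.10) = $2,872.65

$2,872.65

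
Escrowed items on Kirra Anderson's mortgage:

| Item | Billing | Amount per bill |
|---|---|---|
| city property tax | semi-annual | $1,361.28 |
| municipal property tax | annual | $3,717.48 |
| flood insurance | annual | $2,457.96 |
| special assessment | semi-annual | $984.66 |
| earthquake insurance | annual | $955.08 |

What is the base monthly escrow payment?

City property tax: $1,361.28 × 2 = $2,722.56/yr
Municipal property tax: $3,717.48/yr
Flood insurance: $2,457.96/yr
Special assessment: $984.66 × 2 = $1,969.32/yr
Earthquake insurance: $955.08/yr
Yearly total = $2,722.56 + $3,717.48 + $2,457.96 + $1,969.32 + $955.08 = $11,822.40
Monthly escrow = $11,822.40 ÷ 12 = $985.20

$985.20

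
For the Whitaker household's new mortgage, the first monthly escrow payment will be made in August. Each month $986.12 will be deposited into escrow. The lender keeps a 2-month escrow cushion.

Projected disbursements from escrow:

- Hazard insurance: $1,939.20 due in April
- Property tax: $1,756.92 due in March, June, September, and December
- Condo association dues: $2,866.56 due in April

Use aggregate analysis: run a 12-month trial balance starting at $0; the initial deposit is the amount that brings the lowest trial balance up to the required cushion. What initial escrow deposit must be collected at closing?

$3,173.68

Cushion = 2 × $986.12 = $1,972.24
Trial balance (start $0, +$986.12 each month, − disbursements):
  Aug: +$986.12 → $986.12
  Sep: +$986.12 − $1,756.92 → $215.32
  Oct: +$986.12 → $1,201.44
  Nov: +$986.12 → $2,187.56
  Dec: +$986.12 − $1,756.92 → $1,416.76
  Jan: +$986.12 → $2,402.88
  Feb: +$986.12 → $3,389.00
  Mar: +$986.12 − $1,756.92 → $2,618.20
  Apr: +$986.12 − $4,805.76 → -$1,201.44
  May: +$986.12 → -$215.32
  Jun: +$986.12 − $1,756.92 → -$986.12
  Jul: +$986.12 → $0.00
Lowest trial balance = -$1,201.44 (Apr)
Initial deposit = cushion − low point = $1,972.24 − (-$1,201.44) = $3,173.68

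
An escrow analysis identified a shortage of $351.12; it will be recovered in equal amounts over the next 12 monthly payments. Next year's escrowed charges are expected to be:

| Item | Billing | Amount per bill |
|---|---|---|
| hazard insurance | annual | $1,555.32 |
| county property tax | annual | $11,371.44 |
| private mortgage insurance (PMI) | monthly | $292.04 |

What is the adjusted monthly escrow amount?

$1,398.53

Hazard insurance = $1,555.32 per year
County property tax = $11,371.44 per year
Private mortgage insurance (PMI) = $292.04 × 12 = $3,504.48 per year
Yearly total = $1,555.32 + $11,371.44 + $3,504.48 = $16,431.24
Monthly = $16,431.24 ÷ 12 = $1,369.27
Monthly shortage recovery: $351.12 ÷ 12 = $29.26
New monthly escrow = $1,369.27 + $29.26 = $1,398.53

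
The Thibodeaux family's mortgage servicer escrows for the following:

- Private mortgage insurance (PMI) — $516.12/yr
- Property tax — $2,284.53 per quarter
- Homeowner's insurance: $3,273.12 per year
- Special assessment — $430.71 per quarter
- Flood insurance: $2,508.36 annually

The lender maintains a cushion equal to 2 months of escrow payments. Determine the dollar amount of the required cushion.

Private mortgage insurance (PMI): $516.12 annually
Property tax: $2,284.53 × 4 = $9,138.12 annually
Homeowner's insurance: $3,273.12 annually
Special assessment: $430.71 × 4 = $1,722.84 annually
Flood insurance: $2,508.36 annually
Annual escrow total = $516.12 + $9,138.12 + $3,273.12 + $1,722.84 + $2,508.36 = $17,158.56
Base monthly escrow = $17,158.56 / 12 = $1,429.88
Cushion = 2 × $1,429.88 = $2,859.76

$2,859.76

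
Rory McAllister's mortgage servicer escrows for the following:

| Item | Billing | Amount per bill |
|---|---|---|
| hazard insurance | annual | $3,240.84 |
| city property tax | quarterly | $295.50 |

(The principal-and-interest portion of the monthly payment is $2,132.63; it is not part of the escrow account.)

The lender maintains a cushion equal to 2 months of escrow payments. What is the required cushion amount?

$737.14

Hazard insurance — $3,240.84 annually
City property tax — $295.50 × 4 = $1,182.00 annually
Yearly total = $3,240.84 + $1,182.00 = $4,422.84
Monthly = $4,422.84 ÷ 12 = $368.57
Required cushion = 2 × $368.57 = $737.14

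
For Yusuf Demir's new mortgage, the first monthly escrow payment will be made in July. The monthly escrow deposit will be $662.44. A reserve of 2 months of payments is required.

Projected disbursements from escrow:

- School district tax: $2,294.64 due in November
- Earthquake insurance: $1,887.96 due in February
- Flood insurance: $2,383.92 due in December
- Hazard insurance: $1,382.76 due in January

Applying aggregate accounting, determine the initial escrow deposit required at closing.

$3,974.64

Cushion = 2 × $662.44 = $1,324.88
Trial balance (start $0, +$662.44 each month, − disbursements):
  Jul: +$662.44 → $662.44
  Aug: +$662.44 → $1,324.88
  Sep: +$662.44 → $1,987.32
  Oct: +$662.44 → $2,649.76
  Nov: +$662.44 − $2,294.64 → $1,017.56
  Dec: +$662.44 − $2,383.92 → -$703.92
  Jan: +$662.44 − $1,382.76 → -$1,424.24
  Feb: +$662.44 − $1,887.96 → -$2,649.76
  Mar: +$662.44 → -$1,987.32
  Apr: +$662.44 → -$1,324.88
  May: +$662.44 → -$662.44
  Jun: +$662.44 → $0.00
Lowest trial balance = -$2,649.76 (Feb)
Initial deposit = cushion − low point = $1,324.88 − (-$2,649.76) = $3,974.64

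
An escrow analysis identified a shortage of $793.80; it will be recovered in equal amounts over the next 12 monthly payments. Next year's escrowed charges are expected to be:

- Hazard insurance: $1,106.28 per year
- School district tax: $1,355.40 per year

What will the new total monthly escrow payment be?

Hazard insurance = $1,106.28/yr
School district tax = $1,355.40/yr
Annual escrow total = $1,106.28 + $1,355.40 = $2,461.68
Monthly escrow = $2,461.68 ÷ 12 = $205.14
Shortage per month = $793.80 ÷ 12 = $66.15
Adjusted monthly = $205.14 + $66.15 = $271.29

$271.29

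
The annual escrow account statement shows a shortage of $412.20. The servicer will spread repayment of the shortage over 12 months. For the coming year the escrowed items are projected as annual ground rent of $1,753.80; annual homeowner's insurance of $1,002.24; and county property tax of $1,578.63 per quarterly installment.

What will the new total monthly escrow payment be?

Ground rent = $1,753.80 per year
Homeowner's insurance = $1,002.24 per year
County property tax = $1,578.63 × 4 = $6,314.52 per year
Combined annual = $1,753.80 + $1,002.24 + $6,314.52 = $9,070.56
Base monthly escrow = $9,070.56 / 12 = $755.88
Shortage per month = $412.20 ÷ 12 = $34.35
Adjusted monthly = $755.88 + $34.35 = $790.23

$790.23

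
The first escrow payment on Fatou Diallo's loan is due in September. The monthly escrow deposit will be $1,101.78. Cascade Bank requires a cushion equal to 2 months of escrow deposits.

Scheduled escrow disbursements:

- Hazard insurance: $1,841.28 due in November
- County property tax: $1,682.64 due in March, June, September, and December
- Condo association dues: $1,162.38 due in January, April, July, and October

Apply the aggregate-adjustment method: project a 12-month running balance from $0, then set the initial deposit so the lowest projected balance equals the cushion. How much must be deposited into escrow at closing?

$4,225.98

Cushion = 2 × $1,101.78 = $2,203.56
Trial balance (start $0, +$1,101.78 each month, − disbursements):
  Sep: +$1,101.78 − $1,682.64 → -$580.86
  Oct: +$1,101.78 − $1,162.38 → -$641.46
  Nov: +$1,101.78 − $1,841.28 → -$1,380.96
  Dec: +$1,101.78 − $1,682.64 → -$1,961.82
  Jan: +$1,101.78 − $1,162.38 → -$2,022.42
  Feb: +$1,101.78 → -$920.64
  Mar: +$1,101.78 − $1,682.64 → -$1,501.50
  Apr: +$1,101.78 − $1,162.38 → -$1,562.10
  May: +$1,101.78 → -$460.32
  Jun: +$1,101.78 − $1,682.64 → -$1,041.18
  Jul: +$1,101.78 − $1,162.38 → -$1,101.78
  Aug: +$1,101.78 → $0.00
Lowest trial balance = -$2,022.42 (Jan)
Initial deposit = cushion − low point = $2,203.56 − (-$2,022.42) = $4,225.98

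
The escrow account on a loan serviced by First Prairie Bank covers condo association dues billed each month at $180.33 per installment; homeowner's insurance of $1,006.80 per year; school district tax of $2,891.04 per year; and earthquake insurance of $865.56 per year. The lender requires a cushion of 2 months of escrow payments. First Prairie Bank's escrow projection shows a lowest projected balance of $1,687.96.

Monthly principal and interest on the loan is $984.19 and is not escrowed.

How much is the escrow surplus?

$533.40

Condo association dues = $180.33 × 12 = $2,163.96 annually
Homeowner's insurance = $1,006.80 annually
School district tax = $2,891.04 annually
Earthquake insurance = $865.56 annually
Yearly total = $6,927.36
Per month = $6,927.36 ÷ 12 = $577.28
Cushion = 2 × $577.28 = $1,154.56
Surplus = $1,687.96 − $1,154.56 = $533.40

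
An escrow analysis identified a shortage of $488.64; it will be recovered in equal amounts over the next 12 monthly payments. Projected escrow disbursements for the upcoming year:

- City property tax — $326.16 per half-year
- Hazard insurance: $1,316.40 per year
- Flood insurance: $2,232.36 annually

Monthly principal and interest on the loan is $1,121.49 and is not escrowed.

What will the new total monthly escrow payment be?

City property tax = $326.16 × 2 = $652.32 per year
Hazard insurance = $1,316.40 per year
Flood insurance = $2,232.36 per year
Yearly total = $652.32 + $1,316.40 + $2,232.36 = $4,201.08
Monthly = $4,201.08 / 12 = $350.09
Monthly shortage recovery: $488.64 ÷ 12 = $40.72
New monthly escrow = $350.09 + $40.72 = $390.81

$390.81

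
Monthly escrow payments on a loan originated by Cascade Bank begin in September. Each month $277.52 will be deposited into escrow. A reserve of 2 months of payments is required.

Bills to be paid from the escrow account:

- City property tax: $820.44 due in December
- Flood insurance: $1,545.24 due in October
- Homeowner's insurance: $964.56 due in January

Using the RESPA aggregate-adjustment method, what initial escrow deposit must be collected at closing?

$2,497.68

Cushion = 2 × $277.52 = $555.04
Trial balance (start $0, +$277.52 each month, − disbursements):
  Sep: +$277.52 → $277.52
  Oct: +$277.52 − $1,545.24 → -$990.20
  Nov: +$277.52 → -$712.68
  Dec: +$277.52 − $820.44 → -$1,255.60
  Jan: +$277.52 − $964.56 → -$1,942.64
  Feb: +$277.52 → -$1,665.12
  Mar: +$277.52 → -$1,387.60
  Apr: +$277.52 → -$1,110.08
  May: +$277.52 → -$832.56
  Jun: +$277.52 → -$555.04
  Jul: +$277.52 → -$277.52
  Aug: +$277.52 → $0.00
Lowest trial balance = -$1,942.64 (Jan)
Initial deposit = cushion − low point = $555.04 − (-$1,942.64) = $2,497.68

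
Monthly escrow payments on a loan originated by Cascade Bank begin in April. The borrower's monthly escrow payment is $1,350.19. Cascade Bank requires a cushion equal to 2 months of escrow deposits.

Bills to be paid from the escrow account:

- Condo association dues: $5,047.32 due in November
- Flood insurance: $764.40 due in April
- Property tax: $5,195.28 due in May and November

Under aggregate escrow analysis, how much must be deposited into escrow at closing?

$8,101.14

Cushion = 2 × $1,350.19 = $2,700.38
Trial balance (start $0, +$1,350.19 each month, − disbursements):
  Apr: +$1,350.19 − $764.40 → $585.79
  May: +$1,350.19 − $5,195.28 → -$3,259.30
  Jun: +$1,350.19 → -$1,909.11
  Jul: +$1,350.19 → -$558.92
  Aug: +$1,350.19 → $791.27
  Sep: +$1,350.19 → $2,141.46
  Oct: +$1,350.19 → $3,491.65
  Nov: +$1,350.19 − $10,242.60 → -$5,400.76
  Dec: +$1,350.19 → -$4,050.57
  Jan: +$1,350.19 → -$2,700.38
  Feb: +$1,350.19 → -$1,350.19
  Mar: +$1,350.19 → $0.00
Lowest trial balance = -$5,400.76 (Nov)
Initial deposit = cushion − low point = $2,700.38 − (-$5,400.76) = $8,101.14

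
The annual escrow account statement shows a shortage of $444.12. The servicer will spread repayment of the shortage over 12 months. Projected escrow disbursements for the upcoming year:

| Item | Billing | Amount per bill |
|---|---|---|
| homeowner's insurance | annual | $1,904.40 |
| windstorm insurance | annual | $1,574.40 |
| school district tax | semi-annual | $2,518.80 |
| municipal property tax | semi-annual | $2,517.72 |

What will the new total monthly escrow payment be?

$1,166.33

Homeowner's insurance — $1,904.40/yr
Windstorm insurance — $1,574.40/yr
School district tax — $2,518.80 × 2 = $5,037.60/yr
Municipal property tax — $2,517.72 × 2 = $5,035.44/yr
Annual escrow total = $13,551.84
Base monthly escrow = $13,551.84 ÷ 12 = $1,129.32
Shortage spread = $444.12 ÷ 12 = $37.01/mo
New monthly escrow = $1,129.32 + $37.01 = $1,166.33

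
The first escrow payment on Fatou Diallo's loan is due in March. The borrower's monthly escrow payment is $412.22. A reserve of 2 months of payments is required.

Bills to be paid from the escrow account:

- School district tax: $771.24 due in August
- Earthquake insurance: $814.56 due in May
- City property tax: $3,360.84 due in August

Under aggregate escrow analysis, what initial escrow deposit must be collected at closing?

Cushion = 2 × $412.22 = $824.44
Trial balance (start $0, +$412.22 each month, − disbursements):
  Mar: +$412.22 → $412.22
  Apr: +$412.22 → $824.44
  May: +$412.22 − $814.56 → $422.10
  Jun: +$412.22 → $834.32
  Jul: +$412.22 → $1,246.54
  Aug: +$412.22 − $4,132.08 → -$2,473.32
  Sep: +$412.22 → -$2,061.10
  Oct: +$412.22 → -$1,648.88
  Nov: +$412.22 → -$1,236.66
  Dec: +$412.22 → -$824.44
  Jan: +$412.22 → -$412.22
  Feb: +$412.22 → $0.00
Lowest trial balance = -$2,473.32 (Aug)
Initial deposit = cushion − low point = $824.44 − (-$2,473.32) = $3,297.76

$3,297.76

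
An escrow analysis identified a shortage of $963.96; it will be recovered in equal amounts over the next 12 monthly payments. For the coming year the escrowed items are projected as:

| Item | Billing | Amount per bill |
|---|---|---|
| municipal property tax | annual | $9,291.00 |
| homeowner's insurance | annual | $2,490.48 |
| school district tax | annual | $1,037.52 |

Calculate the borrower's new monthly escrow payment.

Municipal property tax — $9,291.00
Homeowner's insurance — $2,490.48
School district tax — $1,037.52
Annual escrow total = $12,819.00
Base monthly escrow = $12,819.00 / 12 = $1,068.25
Shortage spread = $963.96 ÷ 12 = $80.33/mo
New monthly escrow = $1,068.25 + $80.33 = $1,148.58

$1,148.58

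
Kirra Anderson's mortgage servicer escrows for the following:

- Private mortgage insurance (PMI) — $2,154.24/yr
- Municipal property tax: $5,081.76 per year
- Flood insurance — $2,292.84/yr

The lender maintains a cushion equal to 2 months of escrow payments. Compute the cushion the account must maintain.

Private mortgage insurance (PMI) = $2,154.24 annually
Municipal property tax = $5,081.76 annually
Flood insurance = $2,292.84 annually
Total annual escrow = $2,154.24 + $5,081.76 + $2,292.84 = $9,528.84
Base monthly escrow = $9,528.84 / 12 = $794.07
Required cushion = 2 × $794.07 = $1,588.14

$1,588.14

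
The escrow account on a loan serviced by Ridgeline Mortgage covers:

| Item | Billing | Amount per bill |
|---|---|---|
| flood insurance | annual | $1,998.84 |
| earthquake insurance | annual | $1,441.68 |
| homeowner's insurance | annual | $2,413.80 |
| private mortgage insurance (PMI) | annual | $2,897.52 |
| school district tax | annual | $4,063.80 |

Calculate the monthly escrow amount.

Flood insurance = $1,998.84 per year
Earthquake insurance = $1,441.68 per year
Homeowner's insurance = $2,413.80 per year
Private mortgage insurance (PMI) = $2,897.52 per year
School district tax = $4,063.80 per year
Total per year = $12,815.64
Monthly = $12,815.64 ÷ 12 = $1,067.97

$1,067.97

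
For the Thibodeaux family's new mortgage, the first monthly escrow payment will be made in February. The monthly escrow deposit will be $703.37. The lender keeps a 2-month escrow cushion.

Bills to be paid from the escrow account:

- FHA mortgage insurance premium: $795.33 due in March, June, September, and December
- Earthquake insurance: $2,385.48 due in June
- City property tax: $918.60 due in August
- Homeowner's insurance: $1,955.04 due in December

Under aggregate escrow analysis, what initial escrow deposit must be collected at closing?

$2,110.11

Cushion = 2 × $703.37 = $1,406.74
Trial balance (start $0, +$703.37 each month, − disbursements):
  Feb: +$703.37 → $703.37
  Mar: +$703.37 − $795.33 → $611.41
  Apr: +$703.37 → $1,314.78
  May: +$703.37 → $2,018.15
  Jun: +$703.37 − $3,180.81 → -$459.29
  Jul: +$703.37 → $244.08
  Aug: +$703.37 − $918.60 → $28.85
  Sep: +$703.37 − $795.33 → -$63.11
  Oct: +$703.37 → $640.26
  Nov: +$703.37 → $1,343.63
  Dec: +$703.37 − $2,750.37 → -$703.37
  Jan: +$703.37 → $0.00
Lowest trial balance = -$703.37 (Dec)
Initial deposit = cushion − low point = $1,406.74 − (-$703.37) = $2,110.11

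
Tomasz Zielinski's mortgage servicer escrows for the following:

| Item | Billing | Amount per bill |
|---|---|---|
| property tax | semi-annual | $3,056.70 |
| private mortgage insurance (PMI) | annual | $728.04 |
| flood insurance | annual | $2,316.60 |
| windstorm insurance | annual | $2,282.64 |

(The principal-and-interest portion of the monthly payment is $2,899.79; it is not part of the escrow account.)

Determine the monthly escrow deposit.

$953.39

Property tax = $3,056.70 × 2 = $6,113.40 annually
Private mortgage insurance (PMI) = $728.04 annually
Flood insurance = $2,316.60 annually
Windstorm insurance = $2,282.64 annually
Total annual escrow = $6,113.40 + $728.04 + $2,316.60 + $2,282.64 = $11,440.68
Base monthly escrow = $11,440.68 ÷ 12 = $953.39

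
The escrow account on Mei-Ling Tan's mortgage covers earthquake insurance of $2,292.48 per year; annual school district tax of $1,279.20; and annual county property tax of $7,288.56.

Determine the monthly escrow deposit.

Earthquake insurance: $2,292.48 annually
School district tax: $1,279.20 annually
County property tax: $7,288.56 annually
Combined annual = $10,860.24
Base monthly escrow = $10,860.24 / 12 = $905.02

$905.02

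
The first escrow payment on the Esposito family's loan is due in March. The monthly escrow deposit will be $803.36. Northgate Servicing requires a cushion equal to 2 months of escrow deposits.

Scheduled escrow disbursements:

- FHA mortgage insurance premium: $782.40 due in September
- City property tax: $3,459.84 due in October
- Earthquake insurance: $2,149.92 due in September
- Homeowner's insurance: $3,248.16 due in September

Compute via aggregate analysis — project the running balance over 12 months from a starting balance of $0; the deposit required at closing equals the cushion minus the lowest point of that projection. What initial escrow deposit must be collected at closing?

$4,820.16

Cushion = 2 × $803.36 = $1,606.72
Trial balance (start $0, +$803.36 each month, − disbursements):
  Mar: +$803.36 → $803.36
  Apr: +$803.36 → $1,606.72
  May: +$803.36 → $2,410.08
  Jun: +$803.36 → $3,213.44
  Jul: +$803.36 → $4,016.80
  Aug: +$803.36 → $4,820.16
  Sep: +$803.36 − $6,180.48 → -$556.96
  Oct: +$803.36 − $3,459.84 → -$3,213.44
  Nov: +$803.36 → -$2,410.08
  Dec: +$803.36 → -$1,606.72
  Jan: +$803.36 → -$803.36
  Feb: +$803.36 → $0.00
Lowest trial balance = -$3,213.44 (Oct)
Initial deposit = cushion − low point = $1,606.72 − (-$3,213.44) = $4,820.16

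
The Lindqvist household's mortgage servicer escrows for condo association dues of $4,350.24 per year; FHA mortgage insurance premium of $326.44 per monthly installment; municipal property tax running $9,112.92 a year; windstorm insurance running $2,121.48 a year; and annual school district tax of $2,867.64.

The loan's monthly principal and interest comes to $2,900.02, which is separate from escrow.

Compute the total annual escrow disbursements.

$22,369.56

Condo association dues — $4,350.24/yr
FHA mortgage insurance premium — $326.44 × 12 = $3,917.28/yr
Municipal property tax — $9,112.92/yr
Windstorm insurance — $2,121.48/yr
School district tax — $2,867.64/yr
Annual escrow total = $4,350.24 + $3,917.28 + $9,112.92 + $2,121.48 + $2,867.64 = $22,369.56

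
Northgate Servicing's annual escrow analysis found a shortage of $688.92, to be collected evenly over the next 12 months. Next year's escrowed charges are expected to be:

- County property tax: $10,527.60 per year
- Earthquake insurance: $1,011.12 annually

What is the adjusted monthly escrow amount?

County property tax — $10,527.60 annually
Earthquake insurance — $1,011.12 annually
Total per year = $10,527.60 + $1,011.12 = $11,538.72
Per month = $11,538.72 ÷ 12 = $961.56
Shortage per month = $688.92 ÷ 12 = $57.41
Adjusted monthly = $961.56 + $57.41 = $1,018.97

$1,018.97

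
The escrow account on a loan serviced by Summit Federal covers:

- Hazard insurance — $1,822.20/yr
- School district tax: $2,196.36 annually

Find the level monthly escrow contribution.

Hazard insurance: $1,822.20 per year
School district tax: $2,196.36 per year
Total per year = $1,822.20 + $2,196.36 = $4,018.56
Monthly = $4,018.56 ÷ 12 = $334.88

$334.88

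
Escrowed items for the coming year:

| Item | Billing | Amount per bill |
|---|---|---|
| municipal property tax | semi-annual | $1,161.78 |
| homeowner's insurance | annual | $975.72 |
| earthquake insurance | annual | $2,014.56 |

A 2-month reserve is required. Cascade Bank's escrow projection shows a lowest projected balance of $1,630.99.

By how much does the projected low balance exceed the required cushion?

$745.35

Municipal property tax: $1,161.78 × 2 = $2,323.56
Homeowner's insurance: $975.72
Earthquake insurance: $2,014.56
Annual escrow total = $2,323.56 + $975.72 + $2,014.56 = $5,313.84
Base monthly escrow = $5,313.84 ÷ 12 = $442.82
Cushion = 2 × $442.82 = $885.64
Excess over cushion: $1,630.99 − $885.64 = $745.35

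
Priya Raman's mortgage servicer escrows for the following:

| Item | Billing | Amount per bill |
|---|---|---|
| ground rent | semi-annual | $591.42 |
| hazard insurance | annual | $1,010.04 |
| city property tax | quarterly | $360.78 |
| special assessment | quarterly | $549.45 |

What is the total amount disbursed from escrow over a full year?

$5,833.80

Ground rent: $591.42 × 2 = $1,182.84
Hazard insurance: $1,010.04
City property tax: $360.78 × 4 = $1,443.12
Special assessment: $549.45 × 4 = $2,197.80
Total per year = $5,833.80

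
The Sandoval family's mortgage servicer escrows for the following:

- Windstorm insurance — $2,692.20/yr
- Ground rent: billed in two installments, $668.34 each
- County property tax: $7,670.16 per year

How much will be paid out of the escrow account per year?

$11,699.04

Windstorm insurance = $2,692.20/yr
Ground rent = $668.34 × 2 = $1,336.68/yr
County property tax = $7,670.16/yr
Total annual escrow = $2,692.20 + $1,336.68 + $7,670.16 = $11,699.04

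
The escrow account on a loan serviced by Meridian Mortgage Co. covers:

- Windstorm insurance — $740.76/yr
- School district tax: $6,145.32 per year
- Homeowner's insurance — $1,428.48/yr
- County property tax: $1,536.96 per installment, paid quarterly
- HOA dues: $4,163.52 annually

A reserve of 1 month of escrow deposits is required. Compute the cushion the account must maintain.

Windstorm insurance — $740.76/yr
School district tax — $6,145.32/yr
Homeowner's insurance — $1,428.48/yr
County property tax — $1,536.96 × 4 = $6,147.84/yr
HOA dues — $4,163.52/yr
Yearly total = $740.76 + $6,145.32 + $1,428.48 + $6,147.84 + $4,163.52 = $18,625.92
Per month = $18,625.92 / 12 = $1,552.16
Reserve = 1 × $1,552.16 = $1,552.16

$1,552.16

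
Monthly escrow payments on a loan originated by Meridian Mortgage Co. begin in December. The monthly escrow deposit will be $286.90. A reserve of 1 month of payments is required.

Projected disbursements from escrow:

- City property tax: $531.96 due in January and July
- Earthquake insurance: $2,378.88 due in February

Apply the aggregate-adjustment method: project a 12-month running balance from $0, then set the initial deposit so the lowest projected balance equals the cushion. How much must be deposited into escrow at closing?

Cushion = 1 × $286.90 = $286.90
Trial balance (start $0, +$286.90 each month, − disbursements):
  Dec: +$286.90 → $286.90
  Jan: +$286.90 − $531.96 → $41.84
  Feb: +$286.90 − $2,378.88 → -$2,050.14
  Mar: +$286.90 → -$1,763.24
  Apr: +$286.90 → -$1,476.34
  May: +$286.90 → -$1,189.44
  Jun: +$286.90 → -$902.54
  Jul: +$286.90 − $531.96 → -$1,147.60
  Aug: +$286.90 → -$860.70
  Sep: +$286.90 → -$573.80
  Oct: +$286.90 → -$286.90
  Nov: +$286.90 → $0.00
Lowest trial balance = -$2,050.14 (Feb)
Initial deposit = cushion − low point = $286.90 − (-$2,050.14) = $2,337.04

$2,337.04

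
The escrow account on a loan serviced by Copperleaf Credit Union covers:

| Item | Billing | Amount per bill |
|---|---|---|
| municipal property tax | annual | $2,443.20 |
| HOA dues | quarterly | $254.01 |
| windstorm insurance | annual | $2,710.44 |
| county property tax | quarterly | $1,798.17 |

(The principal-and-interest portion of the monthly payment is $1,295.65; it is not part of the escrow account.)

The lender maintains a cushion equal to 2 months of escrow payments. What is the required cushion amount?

Municipal property tax: $2,443.20 per year
HOA dues: $254.01 × 4 = $1,016.04 per year
Windstorm insurance: $2,710.44 per year
County property tax: $1,798.17 × 4 = $7,192.68 per year
Total annual escrow = $13,362.36
Monthly = $13,362.36 ÷ 12 = $1,113.53
Reserve = 2 × $1,113.53 = $2,227.06

$2,227.06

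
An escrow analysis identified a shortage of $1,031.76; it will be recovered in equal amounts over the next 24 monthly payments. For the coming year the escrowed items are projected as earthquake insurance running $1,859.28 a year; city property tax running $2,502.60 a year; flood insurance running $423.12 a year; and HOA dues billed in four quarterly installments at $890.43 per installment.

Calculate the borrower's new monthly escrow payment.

$738.55

Earthquake insurance — $1,859.28 per year
City property tax — $2,502.60 per year
Flood insurance — $423.12 per year
HOA dues — $890.43 × 4 = $3,561.72 per year
Annual escrow total = $1,859.28 + $2,502.60 + $423.12 + $3,561.72 = $8,346.72
Base monthly escrow = $8,346.72 / 12 = $695.56
Shortage spread = $1,031.76 / 24 = $42.99/mo
Adjusted monthly = $695.56 + $42.99 = $738.55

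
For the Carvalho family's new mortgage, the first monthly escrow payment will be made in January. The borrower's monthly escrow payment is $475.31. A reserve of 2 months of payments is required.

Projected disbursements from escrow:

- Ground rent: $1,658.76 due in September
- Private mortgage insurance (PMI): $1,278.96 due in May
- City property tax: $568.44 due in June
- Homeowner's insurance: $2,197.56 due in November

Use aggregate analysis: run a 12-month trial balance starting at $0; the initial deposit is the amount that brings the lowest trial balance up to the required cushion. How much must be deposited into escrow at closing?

Cushion = 2 × $475.31 = $950.62
Trial balance (start $0, +$475.31 each month, − disbursements):
  Jan: +$475.31 → $475.31
  Feb: +$475.31 → $950.62
  Mar: +$475.31 → $1,425.93
  Apr: +$475.31 → $1,901.24
  May: +$475.31 − $1,278.96 → $1,097.59
  Jun: +$475.31 − $568.44 → $1,004.46
  Jul: +$475.31 → $1,479.77
  Aug: +$475.31 → $1,955.08
  Sep: +$475.31 − $1,658.76 → $771.63
  Oct: +$475.31 → $1,246.94
  Nov: +$475.31 − $2,197.56 → -$475.31
  Dec: +$475.31 → $0.00
Lowest trial balance = -$475.31 (Nov)
Initial deposit = cushion − low point = $950.62 − (-$475.31) = $1,425.93

$1,425.93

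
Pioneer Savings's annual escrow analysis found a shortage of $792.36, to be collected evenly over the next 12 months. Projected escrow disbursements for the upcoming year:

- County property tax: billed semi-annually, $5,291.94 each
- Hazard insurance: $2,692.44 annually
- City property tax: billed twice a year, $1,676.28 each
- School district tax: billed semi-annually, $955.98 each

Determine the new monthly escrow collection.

County property tax: $5,291.94 × 2 = $10,583.88 per year
Hazard insurance: $2,692.44 per year
City property tax: $1,676.28 × 2 = $3,352.56 per year
School district tax: $955.98 × 2 = $1,911.96 per year
Total annual escrow = $10,583.88 + $2,692.44 + $3,352.56 + $1,911.96 = $18,540.84
Monthly = $18,540.84 / 12 = $1,545.07
Monthly shortage recovery: $792.36 / 12 = $66.03
New monthly escrow = $1,545.07 + $66.03 = $1,611.10

$1,611.10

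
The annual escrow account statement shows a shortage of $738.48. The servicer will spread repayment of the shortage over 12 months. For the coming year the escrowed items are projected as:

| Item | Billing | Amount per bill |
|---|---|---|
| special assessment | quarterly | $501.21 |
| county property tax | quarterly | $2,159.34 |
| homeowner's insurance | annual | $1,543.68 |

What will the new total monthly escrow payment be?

$1,077.03

Special assessment — $501.21 × 4 = $2,004.84 per year
County property tax — $2,159.34 × 4 = $8,637.36 per year
Homeowner's insurance — $1,543.68 per year
Yearly total = $12,185.88
Monthly escrow = $12,185.88 / 12 = $1,015.49
Shortage spread = $738.48 / 12 = $61.54/mo
Adjusted monthly = $1,015.49 + $61.54 = $1,077.03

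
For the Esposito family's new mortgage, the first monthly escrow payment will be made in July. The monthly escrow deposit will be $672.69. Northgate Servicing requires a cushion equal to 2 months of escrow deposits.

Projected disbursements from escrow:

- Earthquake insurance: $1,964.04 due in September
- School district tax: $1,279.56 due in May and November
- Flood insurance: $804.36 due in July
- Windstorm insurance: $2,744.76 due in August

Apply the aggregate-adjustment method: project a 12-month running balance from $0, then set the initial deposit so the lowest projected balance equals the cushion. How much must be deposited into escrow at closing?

$4,840.47

Cushion = 2 × $672.69 = $1,345.38
Trial balance (start $0, +$672.69 each month, − disbursements):
  Jul: +$672.69 − $804.36 → -$131.67
  Aug: +$672.69 − $2,744.76 → -$2,203.74
  Sep: +$672.69 − $1,964.04 → -$3,495.09
  Oct: +$672.69 → -$2,822.40
  Nov: +$672.69 − $1,279.56 → -$3,429.27
  Dec: +$672.69 → -$2,756.58
  Jan: +$672.69 → -$2,083.89
  Feb: +$672.69 → -$1,411.20
  Mar: +$672.69 → -$738.51
  Apr: +$672.69 → -$65.82
  May: +$672.69 − $1,279.56 → -$672.69
  Jun: +$672.69 → $0.00
Lowest trial balance = -$3,495.09 (Sep)
Initial deposit = cushion − low point = $1,345.38 − (-$3,495.09) = $4,840.47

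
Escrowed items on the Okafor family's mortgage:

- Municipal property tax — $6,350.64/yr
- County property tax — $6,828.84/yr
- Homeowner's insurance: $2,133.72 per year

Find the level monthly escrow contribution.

Municipal property tax — $6,350.64
County property tax — $6,828.84
Homeowner's insurance — $2,133.72
Combined annual = $6,350.64 + $6,828.84 + $2,133.72 = $15,313.20
Monthly escrow = $15,313.20 / 12 = $1,276.10

$1,276.10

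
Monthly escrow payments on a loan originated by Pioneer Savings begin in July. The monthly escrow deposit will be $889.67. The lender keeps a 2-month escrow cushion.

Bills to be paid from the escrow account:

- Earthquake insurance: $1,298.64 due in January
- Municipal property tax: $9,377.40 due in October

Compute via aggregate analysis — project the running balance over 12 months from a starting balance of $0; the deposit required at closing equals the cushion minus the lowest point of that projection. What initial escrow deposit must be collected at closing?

Cushion = 2 × $889.67 = $1,779.34
Trial balance (start $0, +$889.67 each month, − disbursements):
  Jul: +$889.67 → $889.67
  Aug: +$889.67 → $1,779.34
  Sep: +$889.67 → $2,669.01
  Oct: +$889.67 − $9,377.40 → -$5,818.72
  Nov: +$889.67 → -$4,929.05
  Dec: +$889.67 → -$4,039.38
  Jan: +$889.67 − $1,298.64 → -$4,448.35
  Feb: +$889.67 → -$3,558.68
  Mar: +$889.67 → -$2,669.01
  Apr: +$889.67 → -$1,779.34
  May: +$889.67 → -$889.67
  Jun: +$889.67 → $0.00
Lowest trial balance = -$5,818.72 (Oct)
Initial deposit = cushion − low point = $1,779.34 − (-$5,818.72) = $7,598.06

$7,598.06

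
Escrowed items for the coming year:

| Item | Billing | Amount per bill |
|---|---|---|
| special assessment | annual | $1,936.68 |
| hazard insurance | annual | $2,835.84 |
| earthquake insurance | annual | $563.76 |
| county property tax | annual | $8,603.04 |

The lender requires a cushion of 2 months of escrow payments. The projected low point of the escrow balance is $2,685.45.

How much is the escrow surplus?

$362.23

Special assessment — $1,936.68 annually
Hazard insurance — $2,835.84 annually
Earthquake insurance — $563.76 annually
County property tax — $8,603.04 annually
Total per year = $1,936.68 + $2,835.84 + $563.76 + $8,603.04 = $13,939.32
Per month = $13,939.32 / 12 = $1,161.61
Cushion = 2 × $1,161.61 = $2,323.22
Surplus = $2,685.45 − $2,323.22 = $362.23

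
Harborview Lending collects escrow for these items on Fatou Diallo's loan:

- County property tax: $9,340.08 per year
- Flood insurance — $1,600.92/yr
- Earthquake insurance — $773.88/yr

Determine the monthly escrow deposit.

$976.24

County property tax = $9,340.08/yr
Flood insurance = $1,600.92/yr
Earthquake insurance = $773.88/yr
Combined annual = $9,340.08 + $1,600.92 + $773.88 = $11,714.88
Monthly = $11,714.88 / 12 = $976.24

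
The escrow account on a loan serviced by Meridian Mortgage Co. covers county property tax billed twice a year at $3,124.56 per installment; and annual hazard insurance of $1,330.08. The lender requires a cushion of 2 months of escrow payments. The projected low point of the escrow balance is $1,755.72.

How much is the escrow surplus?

$492.52

County property tax = $3,124.56 × 2 = $6,249.12/yr
Hazard insurance = $1,330.08/yr
Annual escrow total = $7,579.20
Base monthly escrow = $7,579.20 ÷ 12 = $631.60
Required reserve = 2 × $631.60 = $1,263.20
Excess over cushion: $1,755.72 − $1,263.20 = $492.52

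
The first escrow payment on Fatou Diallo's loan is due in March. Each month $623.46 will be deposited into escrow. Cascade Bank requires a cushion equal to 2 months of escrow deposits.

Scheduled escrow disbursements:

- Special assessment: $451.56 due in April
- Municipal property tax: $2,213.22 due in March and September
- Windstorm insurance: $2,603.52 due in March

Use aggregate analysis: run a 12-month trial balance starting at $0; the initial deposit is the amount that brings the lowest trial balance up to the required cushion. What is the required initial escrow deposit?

$5,440.20

Cushion = 2 × $623.46 = $1,246.92
Trial balance (start $0, +$623.46 each month, − disbursements):
  Mar: +$623.46 − $4,816.74 → -$4,193.28
  Apr: +$623.46 − $451.56 → -$4,021.38
  May: +$623.46 → -$3,397.92
  Jun: +$623.46 → -$2,774.46
  Jul: +$623.46 → -$2,151.00
  Aug: +$623.46 → -$1,527.54
  Sep: +$623.46 − $2,213.22 → -$3,117.30
  Oct: +$623.46 → -$2,493.84
  Nov: +$623.46 → -$1,870.38
  Dec: +$623.46 → -$1,246.92
  Jan: +$623.46 → -$623.46
  Feb: +$623.46 → $0.00
Lowest trial balance = -$4,193.28 (Mar)
Initial deposit = cushion − low point = $1,246.92 − (-$4,193.28) = $5,440.20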